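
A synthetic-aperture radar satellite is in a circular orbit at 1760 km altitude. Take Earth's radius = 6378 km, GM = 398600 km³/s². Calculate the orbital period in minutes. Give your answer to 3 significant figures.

Semi-major axis a = 6378 + 1760 = 8138 km. Period T = 2π√(a³/μ) = 2π√(8138³/398600) = 7306.1 s = 121.77 min.

122 min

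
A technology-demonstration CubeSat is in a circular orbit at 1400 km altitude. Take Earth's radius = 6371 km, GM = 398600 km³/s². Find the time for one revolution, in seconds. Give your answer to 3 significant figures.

6820 seconds

Semi-major axis a = 6371 + 1400 = 7771 km. Period T = 2π√(a³/μ) = 2π√(7771³/398600) = 6817.5 s = 113.63 min.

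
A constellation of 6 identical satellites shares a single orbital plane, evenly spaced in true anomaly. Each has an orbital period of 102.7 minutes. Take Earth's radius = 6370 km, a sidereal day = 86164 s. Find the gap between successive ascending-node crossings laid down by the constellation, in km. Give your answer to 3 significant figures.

477 km

T = 102.7 min = 6162.0 s.
Single-satellite node shift = (6162.0/86164) × 360° = 25.75°.
With 6 satellites evenly phased, successive equator crossings are 25.75/6 = 4.291° apart.
That is 4.291 × 111.2 = 477 km at the equator.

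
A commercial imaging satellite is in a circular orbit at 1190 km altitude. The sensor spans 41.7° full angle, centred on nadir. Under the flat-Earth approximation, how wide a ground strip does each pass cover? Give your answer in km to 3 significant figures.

Half-angle = 41.7°/2 = 20.85°.
Swath width ≈ 2h·tan(θ/2) = 2 × 1190 × tan(20.85°) = 906.5 km.

906 km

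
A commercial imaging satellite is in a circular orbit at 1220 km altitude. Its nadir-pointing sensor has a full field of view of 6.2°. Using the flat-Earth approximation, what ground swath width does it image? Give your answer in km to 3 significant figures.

132 km

Half-angle = 6.2°/2 = 3.1°.
Swath width ≈ 2h·tan(θ/2) = 2 × 1220 × tan(3.1°) = 132.1 km.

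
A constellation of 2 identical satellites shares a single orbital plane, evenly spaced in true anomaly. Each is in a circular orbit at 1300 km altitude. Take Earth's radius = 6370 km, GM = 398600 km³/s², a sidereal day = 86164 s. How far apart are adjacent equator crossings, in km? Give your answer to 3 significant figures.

Semi-major axis a = 6370 + 1300 = 7670 km. Period T = 2π√(a³/μ) = 2π√(7670³/398600) = 6685.0 s = 111.42 min.
Single-satellite node shift = (6685.0/86164) × 360° = 27.93°.
With 2 satellites evenly phased, successive equator crossings are 27.93/2 = 13.965° apart.
That is 13.965 × 111.2 = 1553 km at the equator.

1550 km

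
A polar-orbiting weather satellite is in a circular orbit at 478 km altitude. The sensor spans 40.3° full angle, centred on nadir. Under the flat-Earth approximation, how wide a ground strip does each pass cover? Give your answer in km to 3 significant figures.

351 km

Half-angle = 40.3°/2 = 20.15°.
Swath width ≈ 2h·tan(θ/2) = 2 × 478 × tan(20.15°) = 350.8 km.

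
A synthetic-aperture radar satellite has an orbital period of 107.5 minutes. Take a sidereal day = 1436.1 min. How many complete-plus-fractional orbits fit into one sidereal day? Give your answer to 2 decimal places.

T = 107.5 min = 6450.0 s.
Orbits per sidereal day = 86166 / 6450.0 = 13.359.

13.36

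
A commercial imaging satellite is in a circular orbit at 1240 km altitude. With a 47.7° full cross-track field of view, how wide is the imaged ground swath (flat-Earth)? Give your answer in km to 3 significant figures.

Half-angle = 47.7°/2 = 23.85°.
Swath width ≈ 2h·tan(θ/2) = 2 × 1240 × tan(23.85°) = 1096.4 km.

1100 km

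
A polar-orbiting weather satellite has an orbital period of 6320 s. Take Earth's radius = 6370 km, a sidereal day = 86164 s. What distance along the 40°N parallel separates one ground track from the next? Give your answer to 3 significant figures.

Node shift per orbit = (6320.0/86164) × 360° = 26.41°.
Equatorial spacing = 26.41 × 111.2 km/° = 2936 km.
At 40° latitude, spacing = 2936 × cos(40°) = 2249 km.

2250 km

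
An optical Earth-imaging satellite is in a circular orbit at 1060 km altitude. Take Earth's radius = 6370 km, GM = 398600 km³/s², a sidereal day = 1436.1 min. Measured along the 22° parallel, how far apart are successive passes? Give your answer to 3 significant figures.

2750 km

Semi-major axis a = 6370 + 1060 = 7430 km. Period T = 2π√(a³/μ) = 2π√(7430³/398600) = 6373.7 s = 106.23 min.
Node shift per orbit = (6373.7/86166) × 360° = 26.63°.
Equatorial spacing = 26.63 × 111.2 km/° = 2961 km.
At 22° latitude, spacing = 2961 × cos(22°) = 2745 km.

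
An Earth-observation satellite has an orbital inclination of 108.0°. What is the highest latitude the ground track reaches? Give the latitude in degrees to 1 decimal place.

Retrograde orbit: the ground track reaches ±(180° − i) = ±(180 − 108.0) = ±72.0°.

72.0°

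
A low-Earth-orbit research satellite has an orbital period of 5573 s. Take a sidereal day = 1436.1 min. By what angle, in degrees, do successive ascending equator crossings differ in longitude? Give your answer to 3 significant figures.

23.3°

During one orbit Earth rotates (5573.0 / 86166) × 360° = 23.28°.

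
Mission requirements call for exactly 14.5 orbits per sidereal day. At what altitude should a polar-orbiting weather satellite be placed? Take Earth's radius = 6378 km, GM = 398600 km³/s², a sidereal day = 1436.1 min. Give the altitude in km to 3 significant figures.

Required period T = 86166 / 14.5 = 5942.5 s.
From T = 2π√(a³/μ): a = (μ T²/4π²)^(1/3) = (398600 × 5942.5² / 4π²)^(1/3) = 7091 km.
Altitude h = a − R = 7091 − 6378 = 713 km.

713 km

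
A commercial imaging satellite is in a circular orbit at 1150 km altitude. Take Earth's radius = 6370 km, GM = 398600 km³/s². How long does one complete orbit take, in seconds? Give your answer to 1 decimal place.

6489.9 seconds

Semi-major axis a = 6370 + 1150 = 7520 km. Period T = 2π√(a³/μ) = 2π√(7520³/398600) = 6489.9 s = 108.16 min.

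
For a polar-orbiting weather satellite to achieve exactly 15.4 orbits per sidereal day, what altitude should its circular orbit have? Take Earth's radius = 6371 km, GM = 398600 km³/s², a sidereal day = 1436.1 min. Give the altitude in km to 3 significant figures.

441 km

Required period T = 86166 / 15.4 = 5595.2 s.
From T = 2π√(a³/μ): a = (μ T²/4π²)^(1/3) = (398600 × 5595.2² / 4π²)^(1/3) = 6812 km.
Altitude h = a − R = 6812 − 6371 = 441 km.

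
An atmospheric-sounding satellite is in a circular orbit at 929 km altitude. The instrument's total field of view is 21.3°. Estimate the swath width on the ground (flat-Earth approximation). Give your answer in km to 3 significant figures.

Half-angle = 21.3°/2 = 10.65°.
Swath width ≈ 2h·tan(θ/2) = 2 × 929 × tan(10.65°) = 349.4 km.

349 km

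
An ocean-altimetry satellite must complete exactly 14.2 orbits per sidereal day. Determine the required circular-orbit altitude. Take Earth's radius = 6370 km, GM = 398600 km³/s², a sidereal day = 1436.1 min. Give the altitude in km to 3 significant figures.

Required period T = 86166 / 14.2 = 6068.0 s.
From T = 2π√(a³/μ): a = (μ T²/4π²)^(1/3) = (398600 × 6068.0² / 4π²)^(1/3) = 7190 km.
Altitude h = a − R = 7190 − 6370 = 820 km.

820 km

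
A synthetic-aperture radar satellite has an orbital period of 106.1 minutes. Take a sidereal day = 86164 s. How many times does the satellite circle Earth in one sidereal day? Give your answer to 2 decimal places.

T = 106.1 min = 6366.0 s.
Orbits per sidereal day = 86164 / 6366.0 = 13.535.

13.54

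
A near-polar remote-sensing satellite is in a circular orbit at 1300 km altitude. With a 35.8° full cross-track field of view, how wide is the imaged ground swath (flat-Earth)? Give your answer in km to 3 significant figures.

840 km

Half-angle = 35.8°/2 = 17.9°.
Swath width ≈ 2h·tan(θ/2) = 2 × 1300 × tan(17.9°) = 839.8 km.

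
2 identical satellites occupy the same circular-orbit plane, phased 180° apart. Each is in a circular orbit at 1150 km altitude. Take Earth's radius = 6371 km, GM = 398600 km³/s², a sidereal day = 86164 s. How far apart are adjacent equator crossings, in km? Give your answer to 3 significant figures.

Semi-major axis a = 6371 + 1150 = 7521 km. Period T = 2π√(a³/μ) = 2π√(7521³/398600) = 6491.2 s = 108.19 min.
Single-satellite node shift = (6491.2/86164) × 360° = 27.12°.
With 2 satellites evenly phased, successive equator crossings are 27.12/2 = 13.560° apart.
That is 13.560 × 111.2 = 1508 km at the equator.

1510 km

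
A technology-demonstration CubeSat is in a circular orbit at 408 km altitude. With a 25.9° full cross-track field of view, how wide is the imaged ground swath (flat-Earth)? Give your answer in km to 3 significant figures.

188 km

Half-angle = 25.9°/2 = 12.95°.
Swath width ≈ 2h·tan(θ/2) = 2 × 408 × tan(12.95°) = 187.6 km.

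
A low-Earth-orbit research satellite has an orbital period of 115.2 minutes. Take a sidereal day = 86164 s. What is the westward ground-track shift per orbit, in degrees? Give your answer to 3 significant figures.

28.9°

T = 115.2 min = 6912.0 s.
During one orbit Earth rotates (6912.0 / 86164) × 360° = 28.88°.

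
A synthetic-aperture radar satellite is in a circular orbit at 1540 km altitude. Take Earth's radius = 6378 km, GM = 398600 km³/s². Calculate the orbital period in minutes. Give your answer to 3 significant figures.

Semi-major axis a = 6378 + 1540 = 7918 km. Period T = 2π√(a³/μ) = 2π√(7918³/398600) = 7011.9 s = 116.86 min.

117 min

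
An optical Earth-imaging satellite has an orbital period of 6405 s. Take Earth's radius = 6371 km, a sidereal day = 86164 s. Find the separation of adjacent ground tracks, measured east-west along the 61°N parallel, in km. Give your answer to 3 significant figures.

1440 km

Node shift per orbit = (6405.0/86164) × 360° = 26.76°.
Equatorial spacing = 26.76 × 111.2 km/° = 2976 km.
At 61° latitude, spacing = 2976 × cos(61°) = 1443 km.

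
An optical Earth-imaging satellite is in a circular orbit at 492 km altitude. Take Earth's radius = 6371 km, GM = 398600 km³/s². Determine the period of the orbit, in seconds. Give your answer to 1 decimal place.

5658.3 seconds

Semi-major axis a = 6371 + 492 = 6863 km. Period T = 2π√(a³/μ) = 2π√(6863³/398600) = 5658.3 s = 94.30 min.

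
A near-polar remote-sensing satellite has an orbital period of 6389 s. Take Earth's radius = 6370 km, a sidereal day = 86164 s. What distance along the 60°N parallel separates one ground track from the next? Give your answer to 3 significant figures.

1480 km

Node shift per orbit = (6389.0/86164) × 360° = 26.69°.
Equatorial spacing = 26.69 × 111.2 km/° = 2968 km.
At 60° latitude, spacing = 2968 × cos(60°) = 1484 km.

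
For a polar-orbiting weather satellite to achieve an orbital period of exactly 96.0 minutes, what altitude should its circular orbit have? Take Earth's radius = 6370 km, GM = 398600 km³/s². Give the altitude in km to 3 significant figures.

T = 96.0 min = 5760.0 s.
From T = 2π√(a³/μ): a = (μ T²/4π²)^(1/3) = (398600 × 5760.0² / 4π²)^(1/3) = 6945 km.
Altitude h = a − R = 6945 − 6370 = 575 km.

575 km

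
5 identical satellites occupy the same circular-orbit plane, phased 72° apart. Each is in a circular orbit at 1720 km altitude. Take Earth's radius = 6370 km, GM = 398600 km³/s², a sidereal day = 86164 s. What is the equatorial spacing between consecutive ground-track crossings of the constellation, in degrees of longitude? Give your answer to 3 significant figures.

6.05°

Semi-major axis a = 6370 + 1720 = 8090 km. Period T = 2π√(a³/μ) = 2π√(8090³/398600) = 7241.6 s = 120.69 min.
Single-satellite node shift = (7241.6/86164) × 360° = 30.26°.
With 5 satellites evenly phased, successive equator crossings are 30.26/5 = 6.051° apart.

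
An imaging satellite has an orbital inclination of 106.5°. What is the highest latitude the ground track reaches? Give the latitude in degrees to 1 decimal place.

Retrograde orbit: the ground track reaches ±(180° − i) = ±(180 − 106.5) = ±73.5°.

73.5°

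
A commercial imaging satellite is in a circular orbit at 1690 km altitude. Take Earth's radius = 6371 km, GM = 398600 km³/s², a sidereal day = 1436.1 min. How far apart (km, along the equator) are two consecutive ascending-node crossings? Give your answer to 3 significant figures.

Semi-major axis a = 6371 + 1690 = 8061 km. Period T = 2π√(a³/μ) = 2π√(8061³/398600) = 7202.7 s = 120.04 min.
During one orbit Earth rotates (7202.7 / 86166) × 360° = 30.09°.
At the equator that is 30.09° × (2π·6371/360) km/° = 30.09 × 111.2 = 3346 km.

3350 km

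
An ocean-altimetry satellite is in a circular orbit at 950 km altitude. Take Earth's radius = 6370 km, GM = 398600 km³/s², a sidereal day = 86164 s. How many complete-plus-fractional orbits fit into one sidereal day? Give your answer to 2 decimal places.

Semi-major axis a = 6370 + 950 = 7320 km. Period T = 2π√(a³/μ) = 2π√(7320³/398600) = 6232.7 s = 103.88 min.
Orbits per sidereal day = 86164 / 6232.7 = 13.824.

13.82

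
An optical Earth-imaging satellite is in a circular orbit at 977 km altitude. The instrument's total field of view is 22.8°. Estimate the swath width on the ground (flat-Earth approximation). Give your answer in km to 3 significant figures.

Half-angle = 22.8°/2 = 11.4°.
Swath width ≈ 2h·tan(θ/2) = 2 × 977 × tan(11.4°) = 394.0 km.

394 km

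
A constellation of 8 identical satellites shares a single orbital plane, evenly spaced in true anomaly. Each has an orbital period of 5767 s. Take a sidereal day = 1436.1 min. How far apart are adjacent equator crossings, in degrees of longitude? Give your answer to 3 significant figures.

3.01°

Single-satellite node shift = (5767.0/86166) × 360° = 24.09°.
With 8 satellites evenly phased, successive equator crossings are 24.09/8 = 3.012° apart.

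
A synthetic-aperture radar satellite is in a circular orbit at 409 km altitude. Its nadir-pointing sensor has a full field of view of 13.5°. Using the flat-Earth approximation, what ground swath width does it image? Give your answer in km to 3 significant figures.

96.8 km

Half-angle = 13.5°/2 = 6.75°.
Swath width ≈ 2h·tan(θ/2) = 2 × 409 × tan(6.75°) = 96.8 km.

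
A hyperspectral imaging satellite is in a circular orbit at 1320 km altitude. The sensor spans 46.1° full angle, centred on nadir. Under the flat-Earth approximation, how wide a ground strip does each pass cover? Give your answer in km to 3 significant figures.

Half-angle = 46.1°/2 = 23.05°.
Swath width ≈ 2h·tan(θ/2) = 2 × 1320 × tan(23.05°) = 1123.3 km.

1120 km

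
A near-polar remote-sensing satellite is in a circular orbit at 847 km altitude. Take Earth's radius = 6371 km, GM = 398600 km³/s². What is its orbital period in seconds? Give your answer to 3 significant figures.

6100 seconds

Semi-major axis a = 6371 + 847 = 7218 km. Period T = 2π√(a³/μ) = 2π√(7218³/398600) = 6102.9 s = 101.72 min.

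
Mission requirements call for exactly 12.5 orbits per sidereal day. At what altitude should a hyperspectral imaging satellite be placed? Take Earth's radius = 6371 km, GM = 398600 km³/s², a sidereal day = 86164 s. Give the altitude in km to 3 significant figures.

1460 km

Required period T = 86164 / 12.5 = 6893.1 s.
From T = 2π√(a³/μ): a = (μ T²/4π²)^(1/3) = (398600 × 6893.1² / 4π²)^(1/3) = 7828 km.
Altitude h = a − R = 7828 − 6371 = 1457 km.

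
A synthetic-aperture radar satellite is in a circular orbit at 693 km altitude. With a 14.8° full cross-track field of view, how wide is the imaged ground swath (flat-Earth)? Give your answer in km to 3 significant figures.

180 km

Half-angle = 14.8°/2 = 7.4°.
Swath width ≈ 2h·tan(θ/2) = 2 × 693 × tan(7.4°) = 180.0 km.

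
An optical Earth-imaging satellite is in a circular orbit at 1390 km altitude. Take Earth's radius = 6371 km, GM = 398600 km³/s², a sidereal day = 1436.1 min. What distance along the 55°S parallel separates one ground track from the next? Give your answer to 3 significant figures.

1810 km

Semi-major axis a = 6371 + 1390 = 7761 km. Period T = 2π√(a³/μ) = 2π√(7761³/398600) = 6804.4 s = 113.41 min.
Node shift per orbit = (6804.4/86166) × 360° = 28.43°.
Equatorial spacing = 28.43 × 111.2 km/° = 3161 km.
At 55° latitude, spacing = 3161 × cos(55°) = 1813 km.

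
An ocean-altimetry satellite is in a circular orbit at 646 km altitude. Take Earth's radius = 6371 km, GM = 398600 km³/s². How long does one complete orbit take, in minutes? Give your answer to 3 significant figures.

97.5 min

Semi-major axis a = 6371 + 646 = 7017 km. Period T = 2π√(a³/μ) = 2π√(7017³/398600) = 5849.8 s = 97.50 min.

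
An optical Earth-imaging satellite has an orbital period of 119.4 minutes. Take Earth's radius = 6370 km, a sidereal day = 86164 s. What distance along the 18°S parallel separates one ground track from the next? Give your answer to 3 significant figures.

T = 119.4 min = 7164.0 s.
Node shift per orbit = (7164.0/86164) × 360° = 29.93°.
Equatorial spacing = 29.93 × 111.2 km/° = 3328 km.
At 18° latitude, spacing = 3328 × cos(18°) = 3165 km.

3160 km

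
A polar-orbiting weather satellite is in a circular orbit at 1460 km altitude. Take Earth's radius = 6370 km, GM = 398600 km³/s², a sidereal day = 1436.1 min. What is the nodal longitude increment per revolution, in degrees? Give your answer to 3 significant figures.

Semi-major axis a = 6370 + 1460 = 7830 km. Period T = 2π√(a³/μ) = 2π√(7830³/398600) = 6895.3 s = 114.92 min.
During one orbit Earth rotates (6895.3 / 86166) × 360° = 28.81°.

28.8°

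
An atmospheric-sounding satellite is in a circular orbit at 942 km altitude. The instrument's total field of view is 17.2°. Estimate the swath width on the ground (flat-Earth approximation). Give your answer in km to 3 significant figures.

Half-angle = 17.2°/2 = 8.6°.
Swath width ≈ 2h·tan(θ/2) = 2 × 942 × tan(8.6°) = 284.9 km.

285 km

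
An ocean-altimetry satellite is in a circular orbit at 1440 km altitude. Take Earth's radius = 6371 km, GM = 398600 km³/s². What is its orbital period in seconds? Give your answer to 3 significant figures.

6870 seconds

Semi-major axis a = 6371 + 1440 = 7811 km. Period T = 2π√(a³/μ) = 2π√(7811³/398600) = 6870.2 s = 114.50 min.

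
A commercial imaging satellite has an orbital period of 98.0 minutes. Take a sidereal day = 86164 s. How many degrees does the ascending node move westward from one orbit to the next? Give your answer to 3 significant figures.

24.6°

T = 98.0 min = 5880.0 s.
During one orbit Earth rotates (5880.0 / 86164) × 360° = 24.57°.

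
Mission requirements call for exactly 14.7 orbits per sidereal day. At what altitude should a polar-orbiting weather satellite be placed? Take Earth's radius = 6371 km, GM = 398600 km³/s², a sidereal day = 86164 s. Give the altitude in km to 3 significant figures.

Required period T = 86164 / 14.7 = 5861.5 s.
From T = 2π√(a³/μ): a = (μ T²/4π²)^(1/3) = (398600 × 5861.5² / 4π²)^(1/3) = 7026 km.
Altitude h = a − R = 7026 − 6371 = 655 km.

655 km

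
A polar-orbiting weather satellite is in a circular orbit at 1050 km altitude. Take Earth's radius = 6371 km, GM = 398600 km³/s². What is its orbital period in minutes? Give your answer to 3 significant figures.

106 min

Semi-major axis a = 6371 + 1050 = 7421 km. Period T = 2π√(a³/μ) = 2π√(7421³/398600) = 6362.2 s = 106.04 min.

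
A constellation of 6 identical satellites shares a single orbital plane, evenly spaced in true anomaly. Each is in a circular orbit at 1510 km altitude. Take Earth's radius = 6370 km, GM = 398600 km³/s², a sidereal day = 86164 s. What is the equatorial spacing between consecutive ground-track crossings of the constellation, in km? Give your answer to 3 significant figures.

539 km

Semi-major axis a = 6370 + 1510 = 7880 km. Period T = 2π√(a³/μ) = 2π√(7880³/398600) = 6961.5 s = 116.02 min.
Single-satellite node shift = (6961.5/86164) × 360° = 29.09°.
With 6 satellites evenly phased, successive equator crossings are 29.09/6 = 4.848° apart.
That is 4.848 × 111.2 = 539 km at the equator.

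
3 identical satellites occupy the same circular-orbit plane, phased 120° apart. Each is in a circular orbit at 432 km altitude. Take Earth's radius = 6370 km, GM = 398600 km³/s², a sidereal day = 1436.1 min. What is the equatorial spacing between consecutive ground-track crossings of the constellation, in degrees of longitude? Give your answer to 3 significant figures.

7.78°

Semi-major axis a = 6370 + 432 = 6802 km. Period T = 2π√(a³/μ) = 2π√(6802³/398600) = 5583.0 s = 93.05 min.
Single-satellite node shift = (5583.0/86166) × 360° = 23.33°.
With 3 satellites evenly phased, successive equator crossings are 23.33/3 = 7.775° apart.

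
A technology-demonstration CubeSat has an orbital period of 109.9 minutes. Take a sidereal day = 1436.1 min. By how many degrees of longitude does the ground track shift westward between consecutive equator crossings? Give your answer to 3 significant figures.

T = 109.9 min = 6594.0 s.
During one orbit Earth rotates (6594.0 / 86166) × 360° = 27.55°.

27.5°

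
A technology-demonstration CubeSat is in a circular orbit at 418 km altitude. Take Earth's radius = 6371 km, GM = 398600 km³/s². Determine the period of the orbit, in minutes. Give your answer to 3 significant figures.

92.8 min

Semi-major axis a = 6371 + 418 = 6789 km. Period T = 2π√(a³/μ) = 2π√(6789³/398600) = 5567.0 s = 92.78 min.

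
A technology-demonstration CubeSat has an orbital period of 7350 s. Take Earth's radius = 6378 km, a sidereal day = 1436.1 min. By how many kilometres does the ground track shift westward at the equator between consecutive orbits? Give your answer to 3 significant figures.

3420 km

During one orbit Earth rotates (7350.0 / 86166) × 360° = 30.71°.
At the equator that is 30.71° × (2π·6378/360) km/° = 30.71 × 111.3 = 3418 km.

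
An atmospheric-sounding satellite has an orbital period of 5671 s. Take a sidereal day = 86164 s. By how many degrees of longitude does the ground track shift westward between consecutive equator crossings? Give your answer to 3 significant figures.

During one orbit Earth rotates (5671.0 / 86164) × 360° = 23.69°.

23.7°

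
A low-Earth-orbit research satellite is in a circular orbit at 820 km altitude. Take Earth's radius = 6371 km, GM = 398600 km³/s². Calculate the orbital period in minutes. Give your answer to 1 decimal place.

Semi-major axis a = 6371 + 820 = 7191 km. Period T = 2π√(a³/μ) = 2π√(7191³/398600) = 6068.7 s = 101.14 min.

101.1 min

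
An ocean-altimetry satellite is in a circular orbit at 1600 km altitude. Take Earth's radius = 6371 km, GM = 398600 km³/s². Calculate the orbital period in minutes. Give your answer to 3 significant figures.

118 min

Semi-major axis a = 6371 + 1600 = 7971 km. Period T = 2π√(a³/μ) = 2π√(7971³/398600) = 7082.4 s = 118.04 min.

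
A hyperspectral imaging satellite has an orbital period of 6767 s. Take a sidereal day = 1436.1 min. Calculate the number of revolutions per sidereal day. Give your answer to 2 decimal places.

Orbits per sidereal day = 86166 / 6767.0 = 12.733.

12.73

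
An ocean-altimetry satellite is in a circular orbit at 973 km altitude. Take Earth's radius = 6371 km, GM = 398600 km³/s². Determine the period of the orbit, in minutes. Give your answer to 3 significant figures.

Semi-major axis a = 6371 + 973 = 7344 km. Period T = 2π√(a³/μ) = 2π√(7344³/398600) = 6263.4 s = 104.39 min.

104 min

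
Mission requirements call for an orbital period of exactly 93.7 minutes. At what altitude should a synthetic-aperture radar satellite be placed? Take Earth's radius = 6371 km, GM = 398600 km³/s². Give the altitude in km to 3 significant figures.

463 km

T = 93.7 min = 5622.0 s.
From T = 2π√(a³/μ): a = (μ T²/4π²)^(1/3) = (398600 × 5622.0² / 4π²)^(1/3) = 6834 km.
Altitude h = a − R = 6834 − 6371 = 463 km.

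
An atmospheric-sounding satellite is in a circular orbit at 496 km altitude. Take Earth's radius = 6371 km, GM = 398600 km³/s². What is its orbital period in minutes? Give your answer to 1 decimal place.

94.4 min

Semi-major axis a = 6371 + 496 = 6867 km. Period T = 2π√(a³/μ) = 2π√(6867³/398600) = 5663.2 s = 94.39 min.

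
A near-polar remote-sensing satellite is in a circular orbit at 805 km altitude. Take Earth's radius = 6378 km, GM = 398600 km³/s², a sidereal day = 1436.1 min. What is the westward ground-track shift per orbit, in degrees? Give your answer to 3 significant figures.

Semi-major axis a = 6378 + 805 = 7183 km. Period T = 2π√(a³/μ) = 2π√(7183³/398600) = 6058.6 s = 100.98 min.
During one orbit Earth rotates (6058.6 / 86166) × 360° = 25.31°.

25.3°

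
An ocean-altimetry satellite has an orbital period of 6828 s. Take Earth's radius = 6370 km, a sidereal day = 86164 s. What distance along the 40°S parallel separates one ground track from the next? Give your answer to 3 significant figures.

Node shift per orbit = (6828.0/86164) × 360° = 28.53°.
Equatorial spacing = 28.53 × 111.2 km/° = 3172 km.
At 40° latitude, spacing = 3172 × cos(40°) = 2430 km.

2430 km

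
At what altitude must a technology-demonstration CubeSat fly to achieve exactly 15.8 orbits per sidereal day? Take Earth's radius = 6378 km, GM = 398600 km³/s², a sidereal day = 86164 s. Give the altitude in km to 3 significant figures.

Required period T = 86164 / 15.8 = 5453.4 s.
From T = 2π√(a³/μ): a = (μ T²/4π²)^(1/3) = (398600 × 5453.4² / 4π²)^(1/3) = 6696 km.
Altitude h = a − R = 6696 − 6378 = 318 km.

318 km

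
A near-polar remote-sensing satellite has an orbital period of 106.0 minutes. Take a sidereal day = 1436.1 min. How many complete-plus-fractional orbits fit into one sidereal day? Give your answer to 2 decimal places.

T = 106.0 min = 6360.0 s.
Orbits per sidereal day = 86166 / 6360.0 = 13.548.

13.55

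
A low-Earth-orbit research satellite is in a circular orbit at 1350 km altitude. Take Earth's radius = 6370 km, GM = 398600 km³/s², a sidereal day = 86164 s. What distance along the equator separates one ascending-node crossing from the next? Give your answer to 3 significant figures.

3140 km

Semi-major axis a = 6370 + 1350 = 7720 km. Period T = 2π√(a³/μ) = 2π√(7720³/398600) = 6750.5 s = 112.51 min.
During one orbit Earth rotates (6750.5 / 86164) × 360° = 28.20°.
At the equator that is 28.20° × (2π·6370/360) km/° = 28.20 × 111.2 = 3136 km.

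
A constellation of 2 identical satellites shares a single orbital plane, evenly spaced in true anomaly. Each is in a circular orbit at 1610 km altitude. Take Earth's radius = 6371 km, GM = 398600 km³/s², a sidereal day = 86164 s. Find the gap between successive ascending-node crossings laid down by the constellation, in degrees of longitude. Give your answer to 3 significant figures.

14.8°

Semi-major axis a = 6371 + 1610 = 7981 km. Period T = 2π√(a³/μ) = 2π√(7981³/398600) = 7095.7 s = 118.26 min.
Single-satellite node shift = (7095.7/86164) × 360° = 29.65°.
With 2 satellites evenly phased, successive equator crossings are 29.65/2 = 14.823° apart.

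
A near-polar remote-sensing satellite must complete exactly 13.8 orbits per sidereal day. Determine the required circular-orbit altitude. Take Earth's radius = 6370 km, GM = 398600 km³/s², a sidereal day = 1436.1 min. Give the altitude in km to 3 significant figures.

Required period T = 86166 / 13.8 = 6243.9 s.
From T = 2π√(a³/μ): a = (μ T²/4π²)^(1/3) = (398600 × 6243.9² / 4π²)^(1/3) = 7329 km.
Altitude h = a − R = 7329 − 6370 = 959 km.

959 km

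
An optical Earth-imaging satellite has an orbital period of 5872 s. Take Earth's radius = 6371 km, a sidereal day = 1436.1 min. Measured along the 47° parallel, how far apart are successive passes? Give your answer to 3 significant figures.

1860 km

Node shift per orbit = (5872.0/86166) × 360° = 24.53°.
Equatorial spacing = 24.53 × 111.2 km/° = 2728 km.
At 47° latitude, spacing = 2728 × cos(47°) = 1860 km.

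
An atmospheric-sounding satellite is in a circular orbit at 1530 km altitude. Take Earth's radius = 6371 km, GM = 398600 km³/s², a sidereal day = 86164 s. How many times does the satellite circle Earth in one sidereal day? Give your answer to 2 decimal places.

Semi-major axis a = 6371 + 1530 = 7901 km. Period T = 2π√(a³/μ) = 2π√(7901³/398600) = 6989.3 s = 116.49 min.
Orbits per sidereal day = 86164 / 6989.3 = 12.328.

12.33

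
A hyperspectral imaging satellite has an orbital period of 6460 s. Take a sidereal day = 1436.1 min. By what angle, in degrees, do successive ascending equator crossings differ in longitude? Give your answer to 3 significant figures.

During one orbit Earth rotates (6460.0 / 86166) × 360° = 26.99°.

27.0°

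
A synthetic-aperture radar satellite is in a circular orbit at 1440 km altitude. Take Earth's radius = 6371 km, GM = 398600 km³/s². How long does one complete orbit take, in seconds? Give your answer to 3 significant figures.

Semi-major axis a = 6371 + 1440 = 7811 km. Period T = 2π√(a³/μ) = 2π√(7811³/398600) = 6870.2 s = 114.50 min.

6870 seconds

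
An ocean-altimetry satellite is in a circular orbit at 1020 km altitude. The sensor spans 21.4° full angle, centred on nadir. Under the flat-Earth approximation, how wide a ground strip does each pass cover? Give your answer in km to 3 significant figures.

385 km

Half-angle = 21.4°/2 = 10.7°.
Swath width ≈ 2h·tan(θ/2) = 2 × 1020 × tan(10.7°) = 385.5 km.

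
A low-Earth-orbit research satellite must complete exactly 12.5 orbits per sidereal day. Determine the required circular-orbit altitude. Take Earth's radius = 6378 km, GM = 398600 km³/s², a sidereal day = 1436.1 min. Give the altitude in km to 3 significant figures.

Required period T = 86166 / 12.5 = 6893.3 s.
From T = 2π√(a³/μ): a = (μ T²/4π²)^(1/3) = (398600 × 6893.3² / 4π²)^(1/3) = 7828 km.
Altitude h = a − R = 7828 − 6378 = 1450 km.

1450 km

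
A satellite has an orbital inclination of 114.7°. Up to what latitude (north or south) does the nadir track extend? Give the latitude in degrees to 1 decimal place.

Retrograde orbit: the ground track reaches ±(180° − i) = ±(180 − 114.7) = ±65.3°.

65.3°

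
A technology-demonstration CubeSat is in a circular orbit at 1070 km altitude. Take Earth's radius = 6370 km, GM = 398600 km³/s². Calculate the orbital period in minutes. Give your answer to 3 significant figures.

106 min

Semi-major axis a = 6370 + 1070 = 7440 km. Period T = 2π√(a³/μ) = 2π√(7440³/398600) = 6386.6 s = 106.44 min.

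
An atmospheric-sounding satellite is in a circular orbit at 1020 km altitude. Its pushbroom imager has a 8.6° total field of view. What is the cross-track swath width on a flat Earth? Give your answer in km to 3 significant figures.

153 km

Half-angle = 8.6°/2 = 4.3°.
Swath width ≈ 2h·tan(θ/2) = 2 × 1020 × tan(4.3°) = 153.4 km.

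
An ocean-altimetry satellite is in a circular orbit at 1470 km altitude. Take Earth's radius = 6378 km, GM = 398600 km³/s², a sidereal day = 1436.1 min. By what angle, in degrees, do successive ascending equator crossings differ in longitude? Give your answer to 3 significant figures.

Semi-major axis a = 6378 + 1470 = 7848 km. Period T = 2π√(a³/μ) = 2π√(7848³/398600) = 6919.1 s = 115.32 min.
During one orbit Earth rotates (6919.1 / 86166) × 360° = 28.91°.

28.9°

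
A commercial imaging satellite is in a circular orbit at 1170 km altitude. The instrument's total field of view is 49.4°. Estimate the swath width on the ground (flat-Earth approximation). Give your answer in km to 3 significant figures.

1080 km

Half-angle = 49.4°/2 = 24.7°.
Swath width ≈ 2h·tan(θ/2) = 2 × 1170 × tan(24.7°) = 1076.3 km.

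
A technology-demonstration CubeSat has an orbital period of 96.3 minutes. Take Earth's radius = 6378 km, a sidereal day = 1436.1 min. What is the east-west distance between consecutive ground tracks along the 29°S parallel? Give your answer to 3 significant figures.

T = 96.3 min = 5778.0 s.
Node shift per orbit = (5778.0/86166) × 360° = 24.14°.
Equatorial spacing = 24.14 × 111.3 km/° = 2687 km.
At 29° latitude, spacing = 2687 × cos(29°) = 2350 km.

2350 km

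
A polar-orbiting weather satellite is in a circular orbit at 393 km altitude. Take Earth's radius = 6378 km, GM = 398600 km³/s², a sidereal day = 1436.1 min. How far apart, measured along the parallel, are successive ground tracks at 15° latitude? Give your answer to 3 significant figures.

2490 km

Semi-major axis a = 6378 + 393 = 6771 km. Period T = 2π√(a³/μ) = 2π√(6771³/398600) = 5544.9 s = 92.41 min.
Node shift per orbit = (5544.9/86166) × 360° = 23.17°.
Equatorial spacing = 23.17 × 111.3 km/° = 2579 km.
At 15° latitude, spacing = 2579 × cos(15°) = 2491 km.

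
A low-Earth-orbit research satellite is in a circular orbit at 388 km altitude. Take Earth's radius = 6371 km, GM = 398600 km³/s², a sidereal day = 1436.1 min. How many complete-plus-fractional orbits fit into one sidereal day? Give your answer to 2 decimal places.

Semi-major axis a = 6371 + 388 = 6759 km. Period T = 2π√(a³/μ) = 2π√(6759³/398600) = 5530.1 s = 92.17 min.
Orbits per sidereal day = 86166 / 5530.1 = 15.581.

15.58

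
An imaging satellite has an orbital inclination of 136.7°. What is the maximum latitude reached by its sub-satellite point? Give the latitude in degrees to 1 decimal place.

Retrograde orbit: the ground track reaches ±(180° − i) = ±(180 − 136.7) = ±43.3°.

43.3°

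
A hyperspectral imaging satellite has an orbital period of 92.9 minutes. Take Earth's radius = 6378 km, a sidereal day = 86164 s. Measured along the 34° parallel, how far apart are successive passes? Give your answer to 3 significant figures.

T = 92.9 min = 5574.0 s.
Node shift per orbit = (5574.0/86164) × 360° = 23.29°.
Equatorial spacing = 23.29 × 111.3 km/° = 2592 km.
At 34° latitude, spacing = 2592 × cos(34°) = 2149 km.

2150 km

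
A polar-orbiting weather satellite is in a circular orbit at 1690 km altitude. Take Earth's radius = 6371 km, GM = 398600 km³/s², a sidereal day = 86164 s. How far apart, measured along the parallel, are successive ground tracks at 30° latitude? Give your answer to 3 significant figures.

Semi-major axis a = 6371 + 1690 = 8061 km. Period T = 2π√(a³/μ) = 2π√(8061³/398600) = 7202.7 s = 120.04 min.
Node shift per orbit = (7202.7/86164) × 360° = 30.09°.
Equatorial spacing = 30.09 × 111.2 km/° = 3346 km.
At 30° latitude, spacing = 3346 × cos(30°) = 2898 km.

2900 km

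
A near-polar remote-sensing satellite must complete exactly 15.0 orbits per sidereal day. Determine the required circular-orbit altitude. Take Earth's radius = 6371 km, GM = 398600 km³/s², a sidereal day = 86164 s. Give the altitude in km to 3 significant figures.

561 km

Required period T = 86164 / 15.0 = 5744.3 s.
From T = 2π√(a³/μ): a = (μ T²/4π²)^(1/3) = (398600 × 5744.3² / 4π²)^(1/3) = 6932 km.
Altitude h = a − R = 6932 − 6371 = 561 km.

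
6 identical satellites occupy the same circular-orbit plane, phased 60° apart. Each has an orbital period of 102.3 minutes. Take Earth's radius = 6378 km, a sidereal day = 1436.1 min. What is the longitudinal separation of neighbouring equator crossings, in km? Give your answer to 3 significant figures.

T = 102.3 min = 6138.0 s.
Single-satellite node shift = (6138.0/86166) × 360° = 25.64°.
With 6 satellites evenly phased, successive equator crossings are 25.64/6 = 4.274° apart.
That is 4.274 × 111.3 = 476 km at the equator.

476 km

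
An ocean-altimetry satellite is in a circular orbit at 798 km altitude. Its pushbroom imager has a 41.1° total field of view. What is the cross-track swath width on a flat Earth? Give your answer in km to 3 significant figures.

598 km

Half-angle = 41.1°/2 = 20.55°.
Swath width ≈ 2h·tan(θ/2) = 2 × 798 × tan(20.55°) = 598.3 km.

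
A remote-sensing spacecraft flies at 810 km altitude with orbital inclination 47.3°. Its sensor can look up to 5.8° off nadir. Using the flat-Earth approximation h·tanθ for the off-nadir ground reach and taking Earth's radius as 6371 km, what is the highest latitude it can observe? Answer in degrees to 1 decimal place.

For a prograde orbit the ground track reaches latitude ±i = ±47.3°.
Sensor half-swath on the ground ≈ 810·tan(5.8°) = 82 km = 0.74° of latitude.
Maximum observable latitude ≈ 47.3 + 0.74 = 48.0°.

48.0°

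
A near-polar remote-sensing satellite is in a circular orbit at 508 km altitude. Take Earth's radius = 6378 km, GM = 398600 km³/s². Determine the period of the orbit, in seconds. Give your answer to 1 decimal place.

Semi-major axis a = 6378 + 508 = 6886 km. Period T = 2π√(a³/μ) = 2π√(6886³/398600) = 5686.7 s = 94.78 min.

5686.7 seconds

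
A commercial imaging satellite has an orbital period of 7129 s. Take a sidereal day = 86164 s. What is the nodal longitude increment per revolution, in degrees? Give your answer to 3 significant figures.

29.8°

During one orbit Earth rotates (7129.0 / 86164) × 360° = 29.79°.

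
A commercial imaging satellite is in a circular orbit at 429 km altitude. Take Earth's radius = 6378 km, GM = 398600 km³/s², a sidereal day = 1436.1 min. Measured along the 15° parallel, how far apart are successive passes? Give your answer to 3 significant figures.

Semi-major axis a = 6378 + 429 = 6807 km. Period T = 2π√(a³/μ) = 2π√(6807³/398600) = 5589.1 s = 93.15 min.
Node shift per orbit = (5589.1/86166) × 360° = 23.35°.
Equatorial spacing = 23.35 × 111.3 km/° = 2599 km.
At 15° latitude, spacing = 2599 × cos(15°) = 2511 km.

2510 km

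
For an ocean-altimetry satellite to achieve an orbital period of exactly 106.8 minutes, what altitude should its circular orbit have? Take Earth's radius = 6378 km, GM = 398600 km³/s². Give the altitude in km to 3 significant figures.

T = 106.8 min = 6408.0 s.
From T = 2π√(a³/μ): a = (μ T²/4π²)^(1/3) = (398600 × 6408.0² / 4π²)^(1/3) = 7457 km.
Altitude h = a − R = 7457 − 6378 = 1079 km.

1080 km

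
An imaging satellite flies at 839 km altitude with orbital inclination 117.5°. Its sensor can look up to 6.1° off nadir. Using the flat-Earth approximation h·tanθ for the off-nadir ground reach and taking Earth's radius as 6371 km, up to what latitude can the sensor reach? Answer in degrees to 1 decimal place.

63.3°

Retrograde orbit: the ground track reaches ±(180° − i) = ±(180 − 117.5) = ±62.5°.
Sensor half-swath on the ground ≈ 839·tan(6.1°) = 90 km = 0.81° of latitude.
Maximum observable latitude ≈ 62.5 + 0.81 = 63.3°.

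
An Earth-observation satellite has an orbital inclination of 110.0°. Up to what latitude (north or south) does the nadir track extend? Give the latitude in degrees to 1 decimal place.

Retrograde orbit: the ground track reaches ±(180° − i) = ±(180 − 110.0) = ±70.0°.

70.0°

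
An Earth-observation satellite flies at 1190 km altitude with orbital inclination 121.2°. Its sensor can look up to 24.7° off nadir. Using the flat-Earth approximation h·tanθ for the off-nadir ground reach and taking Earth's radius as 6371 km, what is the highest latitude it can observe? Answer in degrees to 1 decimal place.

63.7°

Retrograde orbit: the ground track reaches ±(180° − i) = ±(180 − 121.2) = ±58.8°.
Sensor half-swath on the ground ≈ 1190·tan(24.7°) = 547 km = 4.92° of latitude.
Maximum observable latitude ≈ 58.8 + 4.92 = 63.7°.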